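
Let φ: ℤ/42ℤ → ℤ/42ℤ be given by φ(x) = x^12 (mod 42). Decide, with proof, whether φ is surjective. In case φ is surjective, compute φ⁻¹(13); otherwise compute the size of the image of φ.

φ(2): Repeated squaring mod 42: 2^1 ≡ 2, 2^2 ≡ 2² = 4, 2^4 ≡ 4² = 16, 2^8 ≡ 16² = 256 ≡ 4. Since 12 = 8 + 4, 2^12 ≡ 4·16: 4·16 = 64 ≡ 22. So 2^12 ≡ 22 (mod 42).
φ(4): Repeated squaring mod 42: 4^1 ≡ 4, 4^2 ≡ 4² = 16, 4^4 ≡ 16² = 256 ≡ 4, 4^8 ≡ 4² = 16. Since 12 = 8 + 4, 4^12 ≡ 16·4: 16·4 = 64 ≡ 22. So 4^12 ≡ 22 (mod 42).
So φ(2) = φ(4) = 22 while 2 ≠ 4, therefore φ is not injective.
A non-injective map from the 42-element set ℤ/42ℤ to itself takes at most 41 distinct values, so it cannot be surjective. Therefore φ is not surjective.
Since φ is not surjective, we determine |image(φ)|. Computing x^12 mod 42 for each x (by repeated squaring, reducing mod 42 at every step), the values φ(0), φ(1), …, φ(41) are: 0, 1, 22, 15, 22, 1, 36, 7, 22, 15, 22, 1, 36, 1, 28, 15, 22, 1, 36, 1, 22, 21, 22, 1, 36, 1, 22, 15, 28, 1, 36, 1, 22, 15, 22, 7, 36, 1, 22, 15, 22, 1.
The distinct values are {0, 1, 7, 15, 21, 22, 28, 36}; there are 8 of them.

8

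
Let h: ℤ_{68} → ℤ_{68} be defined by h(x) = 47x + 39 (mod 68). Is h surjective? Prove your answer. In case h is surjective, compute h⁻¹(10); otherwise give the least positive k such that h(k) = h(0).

37

Since gcd(47, 68) = 1, 47 is invertible modulo 68. Euclid's algorithm: 68 = 1·47 + 21, 47 = 2·21 + 5, 21 = 4·5 + 1; back-substituting gives 1 = 55·47 − 38·68, so 47⁻¹ ≡ 55 (mod 68).
For any y ∈ ℤ_{68}, x = 55(y − 39) mod 68 satisfies h(x) = 47·55(y − 39) + 39 ≡ y (since 47·55 ≡ 1 mod 68). So every y has a preimage.
Therefore h is surjective.
Since h is surjective, we find h⁻¹(10): we need 47x ≡ 10 − 39 ≡ 39 (mod 68). Using 47⁻¹ = 55: x ≡ 55·39 = 2145 = 31·68 + 37, so x = 37.
Check: h(37) = 47·37 + 39 = 1778 = 26·68 + 10 ≡ 10 (mod 68).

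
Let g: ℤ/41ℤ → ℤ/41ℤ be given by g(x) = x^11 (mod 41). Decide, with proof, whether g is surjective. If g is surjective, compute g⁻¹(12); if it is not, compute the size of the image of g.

Since 41 is prime, the nonzero elements of ℤ/41ℤ form a cyclic group of order 40.
As gcd(11, 40) = 1, raising to the 11th power is a bijection on this group: if s^11 ≡ t^11 then (st^{−1})^11 = 1, and the only element of order dividing gcd(11, 40) = 1 is 1, so s = t.
With g(0) = 0 this makes g injective on all of ℤ/41ℤ, hence bijective (finite equal-size domain and codomain). In particular g is surjective.
Since g is surjective, we find the preimage of 12. The inverse of x ↦ x^11 on (ℤ/41ℤ)^× is x ↦ x^11, because 11·11 = 121 = 3·40 + 1 ≡ 1 (mod 40) and x^{40} = 1 for x ≠ 0 (Fermat). So g⁻¹(12) = 12^11 mod 41.
Repeated squaring mod 41: 12^1 ≡ 12, 12^2 ≡ 12² = 144 ≡ 21, 12^4 ≡ 21² = 441 ≡ 31, 12^8 ≡ 31² = 961 ≡ 18. Since 11 = 8 + 2 + 1, 12^11 ≡ 18·21·12: 18·21 = 378 ≡ 9, then 9·12 = 108 ≡ 26. So 12^11 ≡ 26 (mod 41).
Hence g⁻¹(12) = 26.

26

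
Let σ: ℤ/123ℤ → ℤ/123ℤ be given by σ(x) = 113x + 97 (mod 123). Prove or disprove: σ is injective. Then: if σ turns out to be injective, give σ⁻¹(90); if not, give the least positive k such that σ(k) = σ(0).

Recall: injectivity means: for all s, t in the domain, σ(s) = σ(t) implies s = t.
Suppose σ(s) = σ(t) in ℤ/123ℤ. Then 113s + 97 ≡ 113t + 97 (mod 123), hence 113(s − t) ≡ 0 (mod 123).
Since gcd(113, 123) = 1, 113 is invertible modulo 123, hence s − t ≡ 0 (mod 123), i.e. s = t.
Thus σ is injective.
We now compute 113⁻¹ mod 123 explicitly. Euclid's algorithm: 123 = 1·113 + 10, 113 = 11·10 + 3, 10 = 3·3 + 1; back-substituting gives 1 = 86·113 − 79·123, so 113⁻¹ ≡ 86 (mod 123).
Since σ is injective, we compute σ⁻¹(90): solve 113x + 97 ≡ 90 (mod 123), i.e. 113x ≡ 116 (mod 123).
Multiplying by 113⁻¹ = 86 gives x ≡ 86·116 = 9976 = 81·123 + 13 ≡ 13 (mod 123).
Check: σ(13) = 113·13 + 97 = 1566 = 12·123 + 90 ≡ 90 (mod 123).

13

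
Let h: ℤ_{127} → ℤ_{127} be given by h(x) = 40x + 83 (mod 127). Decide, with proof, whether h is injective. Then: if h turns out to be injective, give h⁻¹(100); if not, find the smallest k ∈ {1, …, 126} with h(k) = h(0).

Recall that h is injective when h(x_1) = h(x_2) forces x_1 = x_2.
Suppose h(x_1) = h(x_2) in ℤ_{127}. Then 40x_1 + 83 ≡ 40x_2 + 83 (mod 127), hence 40(x_1 − x_2) ≡ 0 (mod 127).
Since gcd(40, 127) = 1, 40 is invertible modulo 127, so x_1 − x_2 ≡ 0 (mod 127), i.e. x_1 = x_2.
So h is injective.
We now compute 40⁻¹ mod 127 explicitly. Euclid's algorithm: 127 = 3·40 + 7, 40 = 5·7 + 5, 7 = 1·5 + 2, 5 = 2·2 + 1; back-substituting gives 1 = 54·40 − 17·127, so 40⁻¹ ≡ 54 (mod 127).
Since h is injective, we find h⁻¹(100): we need 40x ≡ 100 − 83 ≡ 17 (mod 127). Using 40⁻¹ = 54: x ≡ 54·17 = 918 = 7·127 + 29, so x = 29.
Check: h(29) = 40·29 + 83 = 1243 = 9·127 + 100 ≡ 100 (mod 127).

29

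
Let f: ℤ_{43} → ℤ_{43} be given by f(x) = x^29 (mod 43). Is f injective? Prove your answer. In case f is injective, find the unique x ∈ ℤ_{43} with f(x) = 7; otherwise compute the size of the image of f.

Since 43 is prime, the nonzero elements of ℤ_{43} form a cyclic group of order 42.
As gcd(29, 42) = 1, raising to the 29th power is a bijection on this group: if x_1^29 ≡ x_2^29 then (x_1x_2^{−1})^29 = 1, and the only element of order dividing gcd(29, 42) = 1 is 1, so x_1 = x_2.
With f(0) = 0 this makes f injective on all of ℤ_{43}, hence bijective (finite equal-size domain and codomain). In particular f is injective.
Since f is injective, we find the preimage of 7. The inverse of x ↦ x^29 on (ℤ_{43})^× is x ↦ x^29, because 29·29 = 841 = 20·42 + 1 ≡ 1 (mod 42) and x^{42} = 1 for x ≠ 0 (Fermat). So f⁻¹(7) = 7^29 mod 43.
Repeated squaring mod 43: 7^1 ≡ 7, 7^2 ≡ 7² = 49 ≡ 6, 7^4 ≡ 6² = 36, 7^8 ≡ 36² = 1296 ≡ 6, 7^16 ≡ 6² = 36. Since 29 = 16 + 8 + 4 + 1, 7^29 ≡ 36·6·36·7: 36·6 = 216 ≡ 1, then 1·36 = 36, then 36·7 = 252 ≡ 37. So 7^29 ≡ 37 (mod 43).
Hence f⁻¹(7) = 37.

37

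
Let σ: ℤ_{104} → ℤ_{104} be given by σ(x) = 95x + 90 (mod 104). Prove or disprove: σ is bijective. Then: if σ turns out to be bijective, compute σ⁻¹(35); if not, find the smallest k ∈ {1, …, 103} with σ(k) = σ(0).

Suppose σ(s) = σ(t) in ℤ_{104}. Then 95s + 90 ≡ 95t + 90 (mod 104), thus 95(s − t) ≡ 0 (mod 104).
Since gcd(95, 104) = 1, 95 is invertible modulo 104, thus s − t ≡ 0 (mod 104), i.e. s = t.
We now compute 95⁻¹ mod 104 explicitly. Euclid's algorithm: 104 = 1·95 + 9, 95 = 10·9 + 5, 9 = 1·5 + 4, 5 = 1·4 + 1; back-substituting gives 1 = 23·95 − 21·104, so 95⁻¹ ≡ 23 (mod 104).
Then y ↦ 23(y − 90) is a two-sided inverse to σ, so every y ∈ ℤ_{104} has a preimage.
Hence σ is bijective.
Since σ is bijective, we find σ⁻¹(35): we need 95x ≡ 35 − 90 ≡ 49 (mod 104). Using 95⁻¹ = 23: x ≡ 23·49 = 1127 = 10·104 + 87, so x = 87.
Check: σ(87) = 95·87 + 90 = 8355 = 80·104 + 35 ≡ 35 (mod 104).

87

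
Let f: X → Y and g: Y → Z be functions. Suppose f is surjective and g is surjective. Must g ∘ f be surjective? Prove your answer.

surjective

Let c ∈ Z. Since g is surjective, there is b ∈ Y with g(b) = c. Since f is surjective, there is a ∈ X with f(a) = b.
Then (g ∘ f)(a) = g(b) = c. So g ∘ f is surjective.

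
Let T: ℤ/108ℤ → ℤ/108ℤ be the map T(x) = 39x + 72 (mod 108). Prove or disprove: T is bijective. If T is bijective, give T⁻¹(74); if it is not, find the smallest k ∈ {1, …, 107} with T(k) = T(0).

36

By definition, T is injective when T(x_1) = T(x_2) forces x_1 = x_2.
We have gcd(39, 108) = 3 > 1. Taking x_1 = 0 and x_2 = 36: T(0) = 72 and T(36) = 39·36 + 72 = 1476 ≡ 72 (mod 108).
So T(0) = T(36) while 0 ≠ 36, thus T is not injective, hence not bijective.
Since T is not bijective, we find the least positive k with T(k) = T(0): this means 39k ≡ 0 (mod 108), i.e. 108 ∣ 39k. Since gcd(39, 108) = 3, dividing through by 3 this holds exactly when 36 ∣ 13k, and as gcd(13, 36) = 1, exactly when 36 ∣ k.
The smallest positive such k is 36.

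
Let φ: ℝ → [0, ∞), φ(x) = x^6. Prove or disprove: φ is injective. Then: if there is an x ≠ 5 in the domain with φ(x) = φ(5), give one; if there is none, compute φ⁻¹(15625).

φ(5) = 15625 = (−5)^6 = φ(−5) (since 6 is even), with 5 ≠ −5. So φ is not injective.
For the follow-up, such an x exists: taking x = −5 ∈ ℝ gives φ(−5) = 15625 = φ(5) with −5 ≠ 5.

-5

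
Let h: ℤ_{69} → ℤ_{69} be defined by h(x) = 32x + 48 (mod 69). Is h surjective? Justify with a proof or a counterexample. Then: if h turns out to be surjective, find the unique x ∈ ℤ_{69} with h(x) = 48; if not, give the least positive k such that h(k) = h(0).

0

Since gcd(32, 69) = 1, 32 is invertible modulo 69. Euclid's algorithm: 69 = 2·32 + 5, 32 = 6·5 + 2, 5 = 2·2 + 1; back-substituting gives 1 = 41·32 − 19·69, so 32⁻¹ ≡ 41 (mod 69).
Then y ↦ 41(y − 48) is a two-sided inverse to h, so every y ∈ ℤ_{69} has a preimage.
Hence h is surjective.
Since h is surjective, we find h⁻¹(48): we need 32x ≡ 48 − 48 ≡ 0 (mod 69). Using 32⁻¹ = 41: x ≡ 41·0 = 0, so x = 0.
Check: h(0) = 32·0 + 48 = 48 ≡ 48 (mod 69).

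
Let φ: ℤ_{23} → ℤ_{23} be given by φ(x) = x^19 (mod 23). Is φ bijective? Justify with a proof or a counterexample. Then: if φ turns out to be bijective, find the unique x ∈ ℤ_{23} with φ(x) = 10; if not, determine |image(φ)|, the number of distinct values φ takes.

14

Since 23 is prime, the nonzero elements of ℤ_{23} form a cyclic group of order 22.
As gcd(19, 22) = 1, raising to the 19th power is a bijection on this group: if x_1^19 ≡ x_2^19 then (x_1x_2^{−1})^19 = 1, and the only element of order dividing gcd(19, 22) = 1 is 1, so x_1 = x_2.
With φ(0) = 0 this makes φ injective on all of ℤ_{23}, hence bijective (finite equal-size domain and codomain). In particular φ is bijective.
Since φ is bijective, we find the preimage of 10. The inverse of x ↦ x^19 on (ℤ_{23})^× is x ↦ x^7, because 19·7 = 133 = 6·22 + 1 ≡ 1 (mod 22) and x^{22} = 1 for x ≠ 0 (Fermat). So φ⁻¹(10) = 10^7 mod 23.
Repeated squaring mod 23: 10^1 ≡ 10, 10^2 ≡ 10² = 100 ≡ 8, 10^4 ≡ 8² = 64 ≡ 18. Since 7 = 4 + 2 + 1, 10^7 ≡ 18·8·10: 18·8 = 144 ≡ 6, then 6·10 = 60 ≡ 14. So 10^7 ≡ 14 (mod 23).
Hence φ⁻¹(10) = 14.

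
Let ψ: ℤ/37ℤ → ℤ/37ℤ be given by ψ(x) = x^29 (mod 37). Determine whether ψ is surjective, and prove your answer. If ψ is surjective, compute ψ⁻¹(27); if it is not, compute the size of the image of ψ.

Since 37 is prime, the nonzero elements of ℤ/37ℤ form a cyclic group of order 36.
As gcd(29, 36) = 1, raising to the 29th power is a bijection on this group: if x_1^29 ≡ x_2^29 then (x_1x_2^{−1})^29 = 1, and the only element of order dividing gcd(29, 36) = 1 is 1, so x_1 = x_2.
With ψ(0) = 0 this makes ψ injective on all of ℤ/37ℤ, hence bijective (finite equal-size domain and codomain). In particular ψ is surjective.
Since ψ is surjective, we find the preimage of 27. The inverse of x ↦ x^29 on (ℤ/37ℤ)^× is x ↦ x^5, because 29·5 = 145 = 4·36 + 1 ≡ 1 (mod 36) and x^{36} = 1 for x ≠ 0 (Fermat). So ψ⁻¹(27) = 27^5 mod 37.
Repeated squaring mod 37: 27^1 ≡ 27, 27^2 ≡ 27² = 729 ≡ 26, 27^4 ≡ 26² = 676 ≡ 10. Since 5 = 4 + 1, 27^5 ≡ 10·27: 10·27 = 270 ≡ 11. So 27^5 ≡ 11 (mod 37).
Hence ψ⁻¹(27) = 11.

11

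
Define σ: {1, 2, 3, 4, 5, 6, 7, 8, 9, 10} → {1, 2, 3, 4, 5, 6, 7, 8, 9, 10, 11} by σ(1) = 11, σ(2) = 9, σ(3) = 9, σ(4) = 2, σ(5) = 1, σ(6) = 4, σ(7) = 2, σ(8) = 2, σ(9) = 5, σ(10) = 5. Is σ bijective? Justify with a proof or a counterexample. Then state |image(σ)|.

6

σ(2) = 9 = σ(3) with 2 ≠ 3, so σ is not injective, hence not bijective.
The image of σ is {1, 2, 4, 5, 9, 11}, which has 6 elements.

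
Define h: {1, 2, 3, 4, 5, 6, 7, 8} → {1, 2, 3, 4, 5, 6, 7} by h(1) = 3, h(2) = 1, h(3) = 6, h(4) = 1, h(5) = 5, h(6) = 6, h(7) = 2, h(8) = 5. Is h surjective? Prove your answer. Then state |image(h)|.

No element maps to 4, so h is not surjective.
The image of h is {1, 2, 3, 5, 6}, which has 5 elements.

5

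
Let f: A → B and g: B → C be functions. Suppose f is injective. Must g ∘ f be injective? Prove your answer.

not injective

No. Take A = B = C = {1, 2}, f = identity (injective), and g(x) = 1 for every x.
Then (g ∘ f)(1) = 1 = (g ∘ f)(2) with 1 ≠ 2, so g ∘ f is not injective.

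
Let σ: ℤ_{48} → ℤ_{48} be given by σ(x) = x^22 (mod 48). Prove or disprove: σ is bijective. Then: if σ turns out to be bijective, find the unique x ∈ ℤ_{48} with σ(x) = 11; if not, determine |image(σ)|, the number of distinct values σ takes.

σ(2): Repeated squaring mod 48: 2^1 ≡ 2, 2^2 ≡ 2² = 4, 2^4 ≡ 4² = 16, 2^8 ≡ 16² = 256 ≡ 16, 2^16 ≡ 16² = 256 ≡ 16. Since 22 = 16 + 4 + 2, 2^22 ≡ 16·16·4: 16·16 = 256 ≡ 16, then 16·4 = 64 ≡ 16. So 2^22 ≡ 16 (mod 48).
σ(4): Repeated squaring mod 48: 4^1 ≡ 4, 4^2 ≡ 4² = 16, 4^4 ≡ 16² = 256 ≡ 16, 4^8 ≡ 16² = 256 ≡ 16, 4^16 ≡ 16² = 256 ≡ 16. Since 22 = 16 + 4 + 2, 4^22 ≡ 16·16·16: 16·16 = 256 ≡ 16, then 16·16 = 256 ≡ 16. So 4^22 ≡ 16 (mod 48).
So σ(2) = σ(4) = 16 while 2 ≠ 4, therefore σ is not injective, hence not bijective.
Since σ is not bijective, we determine |image(σ)|. Computing x^22 mod 48 for each x (by repeated squaring, reducing mod 48 at every step), the values σ(0), σ(1), …, σ(47) are: 0, 1, 16, 9, 16, 25, 0, 1, 16, 33, 16, 25, 0, 25, 16, 33, 16, 1, 0, 25, 16, 9, 16, 1, 0, 1, 16, 9, 16, 25, 0, 1, 16, 33, 16, 25, 0, 25, 16, 33, 16, 1, 0, 25, 16, 9, 16, 1.
The distinct values are {0, 1, 9, 16, 25, 33}; there are 6 of them.

6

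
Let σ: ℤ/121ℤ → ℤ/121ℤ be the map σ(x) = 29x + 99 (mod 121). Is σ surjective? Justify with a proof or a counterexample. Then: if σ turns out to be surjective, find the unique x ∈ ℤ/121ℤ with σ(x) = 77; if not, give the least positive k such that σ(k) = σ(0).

66

Since gcd(29, 121) = 1, 29 is invertible modulo 121. Euclid's algorithm: 121 = 4·29 + 5, 29 = 5·5 + 4, 5 = 1·4 + 1; back-substituting gives 1 = 96·29 − 23·121, so 29⁻¹ ≡ 96 (mod 121).
Then y ↦ 96(y − 99) is a two-sided inverse to σ, so every y ∈ ℤ/121ℤ has a preimage.
So σ is surjective.
Since σ is surjective, we compute σ⁻¹(77): solve 29x + 99 ≡ 77 (mod 121), i.e. 29x ≡ 99 (mod 121).
Multiplying by 29⁻¹ = 96 gives x ≡ 96·99 = 9504 = 78·121 + 66 ≡ 66 (mod 121).
Check: σ(66) = 29·66 + 99 = 2013 = 16·121 + 77 ≡ 77 (mod 121).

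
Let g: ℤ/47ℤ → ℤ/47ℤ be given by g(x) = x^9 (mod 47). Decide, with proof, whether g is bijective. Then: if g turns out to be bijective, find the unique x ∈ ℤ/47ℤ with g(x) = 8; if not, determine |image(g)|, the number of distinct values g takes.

Since 47 is prime, the nonzero elements of ℤ/47ℤ form a cyclic group of order 46.
As gcd(9, 46) = 1, raising to the 9th power is a bijection on this group: if a^9 ≡ b^9 then (ab^{−1})^9 = 1, and the only element of order dividing gcd(9, 46) = 1 is 1, so a = b.
With g(0) = 0 this makes g injective on all of ℤ/47ℤ, hence bijective (finite equal-size domain and codomain). In particular g is bijective.
Since g is bijective, we find the preimage of 8. The inverse of x ↦ x^9 on (ℤ/47ℤ)^× is x ↦ x^41, because 9·41 = 369 = 8·46 + 1 ≡ 1 (mod 46) and x^{46} = 1 for x ≠ 0 (Fermat). So g⁻¹(8) = 8^41 mod 47.
Repeated squaring mod 47: 8^1 ≡ 8, 8^2 ≡ 8² = 64 ≡ 17, 8^4 ≡ 17² = 289 ≡ 7, 8^8 ≡ 7² = 49 ≡ 2, 8^16 ≡ 2² = 4, 8^32 ≡ 4² = 16. Since 41 = 32 + 8 + 1, 8^41 ≡ 16·2·8: 16·2 = 32, then 32·8 = 256 ≡ 21. So 8^41 ≡ 21 (mod 47).
Hence g⁻¹(8) = 21.

21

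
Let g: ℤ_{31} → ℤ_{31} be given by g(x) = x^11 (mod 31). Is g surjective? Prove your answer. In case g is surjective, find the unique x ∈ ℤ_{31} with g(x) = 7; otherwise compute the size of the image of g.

Since 31 is prime, the nonzero elements of ℤ_{31} form a cyclic group of order 30.
As gcd(11, 30) = 1, raising to the 11th power is a bijection on this group: if s^11 ≡ t^11 then (st^{−1})^11 = 1, and the only element of order dividing gcd(11, 30) = 1 is 1, so s = t.
With g(0) = 0 this makes g injective on all of ℤ_{31}, hence bijective (finite equal-size domain and codomain). In particular g is surjective.
Since g is surjective, we find the preimage of 7. The inverse of x ↦ x^11 on (ℤ_{31})^× is x ↦ x^11, because 11·11 = 121 = 4·30 + 1 ≡ 1 (mod 30) and x^{30} = 1 for x ≠ 0 (Fermat). So g⁻¹(7) = 7^11 mod 31.
Repeated squaring mod 31: 7^1 ≡ 7, 7^2 ≡ 7² = 49 ≡ 18, 7^4 ≡ 18² = 324 ≡ 14, 7^8 ≡ 14² = 196 ≡ 10. Since 11 = 8 + 2 + 1, 7^11 ≡ 10·18·7: 10·18 = 180 ≡ 25, then 25·7 = 175 ≡ 20. So 7^11 ≡ 20 (mod 31).
Hence g⁻¹(7) = 20.

20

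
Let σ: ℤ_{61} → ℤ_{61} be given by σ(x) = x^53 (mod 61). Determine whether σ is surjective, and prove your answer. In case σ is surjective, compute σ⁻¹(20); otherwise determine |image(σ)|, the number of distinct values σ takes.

Since 61 is prime, the nonzero elements of ℤ_{61} form a cyclic group of order 60.
As gcd(53, 60) = 1, raising to the 53rd power is a bijection on this group: if s^53 ≡ t^53 then (st^{−1})^53 = 1, and the only element of order dividing gcd(53, 60) = 1 is 1, so s = t.
With σ(0) = 0 this makes σ injective on all of ℤ_{61}, hence bijective (finite equal-size domain and codomain). In particular σ is surjective.
Since σ is surjective, we find the preimage of 20. The inverse of x ↦ x^53 on (ℤ_{61})^× is x ↦ x^17, because 53·17 = 901 = 15·60 + 1 ≡ 1 (mod 60) and x^{60} = 1 for x ≠ 0 (Fermat). So σ⁻¹(20) = 20^17 mod 61.
Repeated squaring mod 61: 20^1 ≡ 20, 20^2 ≡ 20² = 400 ≡ 34, 20^4 ≡ 34² = 1156 ≡ 58, 20^8 ≡ 58² = 3364 ≡ 9, 20^16 ≡ 9² = 81 ≡ 20. Since 17 = 16 + 1, 20^17 ≡ 20·20: 20·20 = 400 ≡ 34. So 20^17 ≡ 34 (mod 61).
Hence σ⁻¹(20) = 34.

34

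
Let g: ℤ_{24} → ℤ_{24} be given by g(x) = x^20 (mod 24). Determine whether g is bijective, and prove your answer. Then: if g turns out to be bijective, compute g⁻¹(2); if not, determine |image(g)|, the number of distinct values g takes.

g(2): Repeated squaring mod 24: 2^1 ≡ 2, 2^2 ≡ 2² = 4, 2^4 ≡ 4² = 16, 2^8 ≡ 16² = 256 ≡ 16, 2^16 ≡ 16² = 256 ≡ 16. Since 20 = 16 + 4, 2^20 ≡ 16·16: 16·16 = 256 ≡ 16. So 2^20 ≡ 16 (mod 24).
g(4): Repeated squaring mod 24: 4^1 ≡ 4, 4^2 ≡ 4² = 16, 4^4 ≡ 16² = 256 ≡ 16, 4^8 ≡ 16² = 256 ≡ 16, 4^16 ≡ 16² = 256 ≡ 16. Since 20 = 16 + 4, 4^20 ≡ 16·16: 16·16 = 256 ≡ 16. So 4^20 ≡ 16 (mod 24).
So g(2) = g(4) = 16 while 2 ≠ 4, thus g is not injective, hence not bijective.
Since g is not bijective, we determine |image(g)|. Computing x^20 mod 24 for each x (by repeated squaring, reducing mod 24 at every step), the values g(0), g(1), …, g(23) are: 0, 1, 16, 9, 16, 1, 0, 1, 16, 9, 16, 1, 0, 1, 16, 9, 16, 1, 0, 1, 16, 9, 16, 1.
The distinct values are {0, 1, 9, 16}; there are 4 of them.

4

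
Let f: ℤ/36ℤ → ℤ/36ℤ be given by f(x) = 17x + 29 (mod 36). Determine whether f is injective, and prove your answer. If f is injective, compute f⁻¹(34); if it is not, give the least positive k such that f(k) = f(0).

If f(u) = f(v), then 17u ≡ 17v (mod 36). Because gcd(17, 36) = 1, we may cancel 17 to get u ≡ v (mod 36).
Therefore f is injective.
We now compute 17⁻¹ mod 36 explicitly. Euclid's algorithm: 36 = 2·17 + 2, 17 = 8·2 + 1; back-substituting gives 1 = 17·17 − 8·36, so 17⁻¹ ≡ 17 (mod 36).
Since f is injective, we find f⁻¹(34): we need 17x ≡ 34 − 29 ≡ 5 (mod 36). Using 17⁻¹ = 17: x ≡ 17·5 = 85 = 2·36 + 13, so x = 13.
Check: f(13) = 17·13 + 29 = 250 = 6·36 + 34 ≡ 34 (mod 36).

13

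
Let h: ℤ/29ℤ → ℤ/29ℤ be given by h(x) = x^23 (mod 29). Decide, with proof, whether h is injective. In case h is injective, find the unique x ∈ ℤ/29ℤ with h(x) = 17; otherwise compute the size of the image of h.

Since 29 is prime, the nonzero elements of ℤ/29ℤ form a cyclic group of order 28.
As gcd(23, 28) = 1, raising to the 23rd power is a bijection on this group: if x_1^23 ≡ x_2^23 then (x_1x_2^{−1})^23 = 1, and the only element of order dividing gcd(23, 28) = 1 is 1, so x_1 = x_2.
With h(0) = 0 this makes h injective on all of ℤ/29ℤ, hence bijective (finite equal-size domain and codomain). In particular h is injective.
Since h is injective, we find the preimage of 17. The inverse of x ↦ x^23 on (ℤ/29ℤ)^× is x ↦ x^11, because 23·11 = 253 = 9·28 + 1 ≡ 1 (mod 28) and x^{28} = 1 for x ≠ 0 (Fermat). So h⁻¹(17) = 17^11 mod 29.
Repeated squaring mod 29: 17^1 ≡ 17, 17^2 ≡ 17² = 289 ≡ 28, 17^4 ≡ 28² = 784 ≡ 1, 17^8 ≡ 1² = 1. Since 11 = 8 + 2 + 1, 17^11 ≡ 1·28·17: 1·28 = 28, then 28·17 = 476 ≡ 12. So 17^11 ≡ 12 (mod 29).
Hence h⁻¹(17) = 12.

12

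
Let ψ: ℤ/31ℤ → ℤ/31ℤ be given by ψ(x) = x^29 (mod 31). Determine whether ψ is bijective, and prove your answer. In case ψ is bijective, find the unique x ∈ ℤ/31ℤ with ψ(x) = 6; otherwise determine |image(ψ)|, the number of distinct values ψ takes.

26

Since 31 is prime, the nonzero elements of ℤ/31ℤ form a cyclic group of order 30.
As gcd(29, 30) = 1, raising to the 29th power is a bijection on this group: if s^29 ≡ t^29 then (st^{−1})^29 = 1, and the only element of order dividing gcd(29, 30) = 1 is 1, so s = t.
With ψ(0) = 0 this makes ψ injective on all of ℤ/31ℤ, hence bijective (finite equal-size domain and codomain). In particular ψ is bijective.
Since ψ is bijective, we find the preimage of 6. The inverse of x ↦ x^29 on (ℤ/31ℤ)^× is x ↦ x^29, because 29·29 = 841 = 28·30 + 1 ≡ 1 (mod 30) and x^{30} = 1 for x ≠ 0 (Fermat). So ψ⁻¹(6) = 6^29 mod 31.
Repeated squaring mod 31: 6^1 ≡ 6, 6^2 ≡ 6² = 36 ≡ 5, 6^4 ≡ 5² = 25, 6^8 ≡ 25² = 625 ≡ 5, 6^16 ≡ 5² = 25. Since 29 = 16 + 8 + 4 + 1, 6^29 ≡ 25·5·25·6: 25·5 = 125 ≡ 1, then 1·25 = 25, then 25·6 = 150 ≡ 26. So 6^29 ≡ 26 (mod 31).
Hence ψ⁻¹(6) = 26.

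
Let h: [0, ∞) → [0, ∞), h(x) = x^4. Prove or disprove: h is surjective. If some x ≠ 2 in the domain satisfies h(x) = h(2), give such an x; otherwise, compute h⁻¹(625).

For any y ∈ [0, ∞), x = y^{1/4} ∈ [0, ∞) gives h(x) = y, so h is surjective.
Since x ↦ x^4 is strictly increasing on [0, ∞), it is injective there, so no x ≠ 2 in the domain has h(x) = h(2). We therefore compute h⁻¹(625) = 625^{1/4} = 5 (indeed 5^4 = 625).

5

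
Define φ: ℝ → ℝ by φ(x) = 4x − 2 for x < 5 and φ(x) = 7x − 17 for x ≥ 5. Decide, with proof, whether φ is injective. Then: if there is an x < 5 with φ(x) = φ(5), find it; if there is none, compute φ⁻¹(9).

Both pieces are strictly increasing (slopes 4 and 7), so each is injective on its own interval.
The left piece maps (−∞, 5) onto (−∞, 18); the right piece maps [5, ∞) onto [18, ∞).
These images are disjoint, so no value is attained by both pieces. So φ is injective.
Because the two images are disjoint, no x < 5 has φ(x) = φ(5), so we compute φ⁻¹(9): 9 lies in (−∞, 18), so solve 4x − 2 = 9: x = (9 + 2)/4 = 11/4.

11/4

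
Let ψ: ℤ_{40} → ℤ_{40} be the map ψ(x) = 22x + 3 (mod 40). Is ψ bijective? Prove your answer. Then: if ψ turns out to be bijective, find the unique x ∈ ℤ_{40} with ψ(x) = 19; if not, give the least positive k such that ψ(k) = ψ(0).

Recall: injectivity means: for all s, t in the domain, ψ(s) = ψ(t) implies s = t.
We have gcd(22, 40) = 2 > 1. Taking s = 0 and t = 20: ψ(0) = 3 and ψ(20) = 22·20 + 3 = 443 ≡ 3 (mod 40).
So ψ(0) = ψ(20) while 0 ≠ 20, so ψ is not injective, hence not bijective.
Since ψ is not bijective, we find the least positive k with ψ(k) = ψ(0): this means 22k ≡ 0 (mod 40), i.e. 40 ∣ 22k. Since gcd(22, 40) = 2, dividing through by 2 this holds exactly when 20 ∣ 11k, and as gcd(11, 20) = 1, exactly when 20 ∣ k.
The smallest positive such k is 20.

20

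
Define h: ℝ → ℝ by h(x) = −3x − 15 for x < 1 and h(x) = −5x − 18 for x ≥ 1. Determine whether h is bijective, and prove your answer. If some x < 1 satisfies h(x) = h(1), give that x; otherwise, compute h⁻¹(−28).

Both pieces are strictly decreasing (slopes −3 and −5), so each is injective on its own interval.
The left piece maps (−∞, 1) onto (−18, ∞); the right piece maps [1, ∞) onto (−∞, −23].
The images leave a gap (−18 has no preimage), so h is not surjective, hence not bijective.
Because the two images are disjoint, no x < 1 has h(x) = h(1), so we compute h⁻¹(−28): −28 lies in (−∞, −23], so solve −5x − 18 = −28: x = (−28 + 18)/(−5) = 2.

2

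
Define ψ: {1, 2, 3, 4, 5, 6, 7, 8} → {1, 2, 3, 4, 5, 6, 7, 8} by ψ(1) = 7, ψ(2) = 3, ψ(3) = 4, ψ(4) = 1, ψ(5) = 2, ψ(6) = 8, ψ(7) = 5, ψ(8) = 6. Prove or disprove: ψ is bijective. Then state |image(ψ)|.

8

The values 7, 3, 4, 1, 2, 8, 5, 6 are a permutation of {1, 2, 3, 4, 5, 6, 7, 8}: each element appears exactly once.
So ψ is injective and surjective, hence bijective.
The image of ψ is {1, 2, 3, 4, 5, 6, 7, 8}, which has 8 elements.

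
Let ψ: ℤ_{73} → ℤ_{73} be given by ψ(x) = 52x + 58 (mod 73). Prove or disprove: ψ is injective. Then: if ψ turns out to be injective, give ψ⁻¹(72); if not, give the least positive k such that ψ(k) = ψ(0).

Recall: injectivity means: for all s, t in the domain, ψ(s) = ψ(t) implies s = t.
If ψ(s) = ψ(t), then 52s ≡ 52t (mod 73). Because gcd(52, 73) = 1, we may cancel 52 to get s ≡ t (mod 73).
Therefore ψ is injective.
We now compute 52⁻¹ mod 73 explicitly. Euclid's algorithm: 73 = 1·52 + 21, 52 = 2·21 + 10, 21 = 2·10 + 1; back-substituting gives 1 = 66·52 − 47·73, so 52⁻¹ ≡ 66 (mod 73).
Since ψ is injective, we find ψ⁻¹(72): we need 52x ≡ 72 − 58 ≡ 14 (mod 73). Using 52⁻¹ = 66: x ≡ 66·14 = 924 = 12·73 + 48, so x = 48.
Check: ψ(48) = 52·48 + 58 = 2554 = 34·73 + 72 ≡ 72 (mod 73).

48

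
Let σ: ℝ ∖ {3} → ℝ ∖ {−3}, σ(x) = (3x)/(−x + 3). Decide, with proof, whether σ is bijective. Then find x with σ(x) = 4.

12/7

Suppose σ(x_1) = σ(x_2). Cross-multiplying: (3x_1)(−x_2 + 3) = (3x_2)(−x_1 + 3).
Expanding both sides and cancelling the symmetric terms leaves 9·(x_1 − x_2) = 0. Since 9 ≠ 0, x_1 = x_2. So σ is injective.
For any y ≠ −3, solving y(−x + 3) = 3x for x gives a well-defined x ≠ 3. So σ is surjective.
Therefore σ is bijective.
Solving σ(x) = 4: cross-multiplying gives 3x = 4(−x + 3), which rearranges to 7x = 12, so x = 12/7.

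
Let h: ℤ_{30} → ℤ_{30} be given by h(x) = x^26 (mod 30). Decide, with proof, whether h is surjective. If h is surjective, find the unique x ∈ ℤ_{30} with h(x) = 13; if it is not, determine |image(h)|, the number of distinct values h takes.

h(2): Repeated squaring mod 30: 2^1 ≡ 2, 2^2 ≡ 2² = 4, 2^4 ≡ 4² = 16, 2^8 ≡ 16² = 256 ≡ 16, 2^16 ≡ 16² = 256 ≡ 16. Since 26 = 16 + 8 + 2, 2^26 ≡ 16·16·4: 16·16 = 256 ≡ 16, then 16·4 = 64 ≡ 4. So 2^26 ≡ 4 (mod 30).
h(8): Repeated squaring mod 30: 8^1 ≡ 8, 8^2 ≡ 8² = 64 ≡ 4, 8^4 ≡ 4² = 16, 8^8 ≡ 16² = 256 ≡ 16, 8^16 ≡ 16² = 256 ≡ 16. Since 26 = 16 + 8 + 2, 8^26 ≡ 16·16·4: 16·16 = 256 ≡ 16, then 16·4 = 64 ≡ 4. So 8^26 ≡ 4 (mod 30).
So h(2) = h(8) = 4 while 2 ≠ 8, therefore h is not injective.
A non-injective map from the 30-element set ℤ_{30} to itself takes at most 29 distinct values, so it cannot be surjective. Hence h is not surjective.
Since h is not surjective, we determine |image(h)|. Computing x^26 mod 30 for each x (by repeated squaring, reducing mod 30 at every step), the values h(0), h(1), …, h(29) are: 0, 1, 4, 9, 16, 25, 6, 19, 4, 21, 10, 1, 24, 19, 16, 15, 16, 19, 24, 1, 10, 21, 4, 19, 6, 25, 16, 9, 4, 1.
The distinct values are {0, 1, 4, 6, 9, 10, 15, 16, 19, 21, 24, 25}; there are 12 of them.

12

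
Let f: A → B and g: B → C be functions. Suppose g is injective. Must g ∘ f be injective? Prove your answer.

No. Take A = {1, 2}, B = C = {1, 2, 3, 4}, f(1) = f(2) = 1, and g = identity (injective).
Then (g ∘ f)(1) = (g ∘ f)(2) = 1 with 1 ≠ 2, so g ∘ f is not injective.

not injective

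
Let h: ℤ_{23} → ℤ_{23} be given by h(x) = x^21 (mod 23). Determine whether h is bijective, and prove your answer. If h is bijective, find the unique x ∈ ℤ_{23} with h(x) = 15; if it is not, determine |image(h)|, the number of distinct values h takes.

20

Since 23 is prime, the nonzero elements of ℤ_{23} form a cyclic group of order 22.
As gcd(21, 22) = 1, raising to the 21st power is a bijection on this group: if u^21 ≡ v^21 then (uv^{−1})^21 = 1, and the only element of order dividing gcd(21, 22) = 1 is 1, so u = v.
With h(0) = 0 this makes h injective on all of ℤ_{23}, hence bijective (finite equal-size domain and codomain). In particular h is bijective.
Since h is bijective, we find the preimage of 15. The inverse of x ↦ x^21 on (ℤ_{23})^× is x ↦ x^21, because 21·21 = 441 = 20·22 + 1 ≡ 1 (mod 22) and x^{22} = 1 for x ≠ 0 (Fermat). So h⁻¹(15) = 15^21 mod 23.
Repeated squaring mod 23: 15^1 ≡ 15, 15^2 ≡ 15² = 225 ≡ 18, 15^4 ≡ 18² = 324 ≡ 2, 15^8 ≡ 2² = 4, 15^16 ≡ 4² = 16. Since 21 = 16 + 4 + 1, 15^21 ≡ 16·2·15: 16·2 = 32 ≡ 9, then 9·15 = 135 ≡ 20. So 15^21 ≡ 20 (mod 23).
Hence h⁻¹(15) = 20.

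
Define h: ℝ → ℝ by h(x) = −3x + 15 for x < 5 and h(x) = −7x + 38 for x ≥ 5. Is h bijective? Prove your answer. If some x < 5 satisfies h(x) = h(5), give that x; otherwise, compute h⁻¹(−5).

Both pieces are strictly decreasing (slopes −3 and −7), so each is injective on its own interval.
The left piece maps (−∞, 5) onto (0, ∞); the right piece maps [5, ∞) onto (−∞, 3].
These images overlap. In particular h(5) = 3 (right piece), and solving −3x + 15 = 3 on the left piece gives x = 4 < 5.
So h(4) = h(5) with 4 ≠ 5, and h is not injective, hence not bijective. This x = 4 is the requested value below 5.

4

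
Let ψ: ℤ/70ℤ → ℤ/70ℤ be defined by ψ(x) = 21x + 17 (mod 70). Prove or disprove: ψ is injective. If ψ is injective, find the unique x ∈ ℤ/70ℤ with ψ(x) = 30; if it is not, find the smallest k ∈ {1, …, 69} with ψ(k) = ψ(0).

10

Recall that injectivity means: for all a, b in the domain, ψ(a) = ψ(b) implies a = b.
We have gcd(21, 70) = 7 > 1. Taking a = 0 and b = 10: ψ(0) = 17 and ψ(10) = 21·10 + 17 = 227 ≡ 17 (mod 70).
So ψ(0) = ψ(10) while 0 ≠ 10, hence ψ is not injective.
Since ψ is not injective, we find the least positive k with ψ(k) = ψ(0): this means 21k ≡ 0 (mod 70), i.e. 70 ∣ 21k. Since gcd(21, 70) = 7, dividing through by 7 this holds exactly when 10 ∣ 3k, and as gcd(3, 10) = 1, exactly when 10 ∣ k.
The smallest positive such k is 10.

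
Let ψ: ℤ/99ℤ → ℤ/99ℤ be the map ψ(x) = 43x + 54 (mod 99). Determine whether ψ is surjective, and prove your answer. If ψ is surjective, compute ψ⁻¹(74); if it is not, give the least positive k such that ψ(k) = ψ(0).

Since gcd(43, 99) = 1, 43 is invertible modulo 99. Euclid's algorithm: 99 = 2·43 + 13, 43 = 3·13 + 4, 13 = 3·4 + 1; back-substituting gives 1 = 76·43 − 33·99, so 43⁻¹ ≡ 76 (mod 99).
For any y ∈ ℤ/99ℤ, x = 76(y − 54) mod 99 satisfies ψ(x) = 43·76(y − 54) + 54 ≡ y (since 43·76 ≡ 1 mod 99). So every y has a preimage.
Therefore ψ is surjective.
Since ψ is surjective, we compute ψ⁻¹(74): solve 43x + 54 ≡ 74 (mod 99), i.e. 43x ≡ 20 (mod 99).
Multiplying by 43⁻¹ = 76 gives x ≡ 76·20 = 1520 = 15·99 + 35 ≡ 35 (mod 99).
Check: ψ(35) = 43·35 + 54 = 1559 = 15·99 + 74 ≡ 74 (mod 99).

35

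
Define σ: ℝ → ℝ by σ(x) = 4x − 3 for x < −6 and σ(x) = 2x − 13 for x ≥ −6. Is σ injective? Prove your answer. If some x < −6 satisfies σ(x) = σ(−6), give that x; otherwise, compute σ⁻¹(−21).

-4

Both pieces are strictly increasing (slopes 4 and 2), so each is injective on its own interval.
The left piece maps (−∞, −6) onto (−∞, −27); the right piece maps [−6, ∞) onto [−25, ∞).
These images are disjoint, so no value is attained by both pieces. So σ is injective.
Because the two images are disjoint, no x < −6 has σ(x) = σ(−6), so we compute σ⁻¹(−21): −21 lies in [−25, ∞), so solve 2x − 13 = −21: x = (−21 + 13)/2 = −4.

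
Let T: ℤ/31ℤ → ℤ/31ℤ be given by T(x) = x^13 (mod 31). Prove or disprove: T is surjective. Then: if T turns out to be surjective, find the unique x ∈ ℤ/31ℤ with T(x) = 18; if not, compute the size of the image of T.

Since 31 is prime, the nonzero elements of ℤ/31ℤ form a cyclic group of order 30.
As gcd(13, 30) = 1, raising to the 13th power is a bijection on this group: if x_1^13 ≡ x_2^13 then (x_1x_2^{−1})^13 = 1, and the only element of order dividing gcd(13, 30) = 1 is 1, so x_1 = x_2.
With T(0) = 0 this makes T injective on all of ℤ/31ℤ, hence bijective (finite equal-size domain and codomain). In particular T is surjective.
Since T is surjective, we find the preimage of 18. The inverse of x ↦ x^13 on (ℤ/31ℤ)^× is x ↦ x^7, because 13·7 = 91 = 3·30 + 1 ≡ 1 (mod 30) and x^{30} = 1 for x ≠ 0 (Fermat). So T⁻¹(18) = 18^7 mod 31.
Repeated squaring mod 31: 18^1 ≡ 18, 18^2 ≡ 18² = 324 ≡ 14, 18^4 ≡ 14² = 196 ≡ 10. Since 7 = 4 + 2 + 1, 18^7 ≡ 10·14·18: 10·14 = 140 ≡ 16, then 16·18 = 288 ≡ 9. So 18^7 ≡ 9 (mod 31).
Hence T⁻¹(18) = 9.

9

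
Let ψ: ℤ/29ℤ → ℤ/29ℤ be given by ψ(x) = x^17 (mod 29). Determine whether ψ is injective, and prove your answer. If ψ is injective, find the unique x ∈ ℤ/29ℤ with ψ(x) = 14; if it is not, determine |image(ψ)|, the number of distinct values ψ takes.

19

Since 29 is prime, the nonzero elements of ℤ/29ℤ form a cyclic group of order 28.
As gcd(17, 28) = 1, raising to the 17th power is a bijection on this group: if s^17 ≡ t^17 then (st^{−1})^17 = 1, and the only element of order dividing gcd(17, 28) = 1 is 1, so s = t.
With ψ(0) = 0 this makes ψ injective on all of ℤ/29ℤ, hence bijective (finite equal-size domain and codomain). In particular ψ is injective.
Since ψ is injective, we find the preimage of 14. The inverse of x ↦ x^17 on (ℤ/29ℤ)^× is x ↦ x^5, because 17·5 = 85 = 3·28 + 1 ≡ 1 (mod 28) and x^{28} = 1 for x ≠ 0 (Fermat). So ψ⁻¹(14) = 14^5 mod 29.
Repeated squaring mod 29: 14^1 ≡ 14, 14^2 ≡ 14² = 196 ≡ 22, 14^4 ≡ 22² = 484 ≡ 20. Since 5 = 4 + 1, 14^5 ≡ 20·14: 20·14 = 280 ≡ 19. So 14^5 ≡ 19 (mod 29).
Hence ψ⁻¹(14) = 19.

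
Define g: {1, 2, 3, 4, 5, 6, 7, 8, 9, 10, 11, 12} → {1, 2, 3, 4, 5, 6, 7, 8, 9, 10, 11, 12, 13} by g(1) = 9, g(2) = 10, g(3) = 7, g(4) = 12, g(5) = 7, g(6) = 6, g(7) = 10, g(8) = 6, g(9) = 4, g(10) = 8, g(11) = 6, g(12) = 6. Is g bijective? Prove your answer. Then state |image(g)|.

g(3) = 7 = g(5) with 3 ≠ 5, so g is not injective, hence not bijective.
The image of g is {4, 6, 7, 8, 9, 10, 12}, which has 7 elements.

7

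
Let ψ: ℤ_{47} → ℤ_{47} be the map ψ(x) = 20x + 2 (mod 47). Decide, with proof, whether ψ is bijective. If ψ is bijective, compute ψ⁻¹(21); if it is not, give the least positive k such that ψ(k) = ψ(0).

8

If ψ(a) = ψ(b), then 20a ≡ 20b (mod 47). Because gcd(20, 47) = 1, we may cancel 20 to get a ≡ b (mod 47).
We now compute 20⁻¹ mod 47 explicitly. Euclid's algorithm: 47 = 2·20 + 7, 20 = 2·7 + 6, 7 = 1·6 + 1; back-substituting gives 1 = 40·20 − 17·47, so 20⁻¹ ≡ 40 (mod 47).
For any y ∈ ℤ_{47}, x = 40(y − 2) mod 47 satisfies ψ(x) = 20·40(y − 2) + 2 ≡ y (since 20·40 ≡ 1 mod 47). So every y has a preimage.
Thus ψ is bijective.
Since ψ is bijective, we compute ψ⁻¹(21): solve 20x + 2 ≡ 21 (mod 47), i.e. 20x ≡ 19 (mod 47).
Multiplying by 20⁻¹ = 40 gives x ≡ 40·19 = 760 = 16·47 + 8 ≡ 8 (mod 47).
Check: ψ(8) = 20·8 + 2 = 162 = 3·47 + 21 ≡ 21 (mod 47).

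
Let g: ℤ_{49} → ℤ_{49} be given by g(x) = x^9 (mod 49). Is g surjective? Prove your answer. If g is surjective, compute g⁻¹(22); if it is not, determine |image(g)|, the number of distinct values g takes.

g(3): Repeated squaring mod 49: 3^1 ≡ 3, 3^2 ≡ 3² = 9, 3^4 ≡ 9² = 81 ≡ 32, 3^8 ≡ 32² = 1024 ≡ 44. Since 9 = 8 + 1, 3^9 ≡ 44·3: 44·3 = 132 ≡ 34. So 3^9 ≡ 34 (mod 49).
g(5): Repeated squaring mod 49: 5^1 ≡ 5, 5^2 ≡ 5² = 25, 5^4 ≡ 25² = 625 ≡ 37, 5^8 ≡ 37² = 1369 ≡ 46. Since 9 = 8 + 1, 5^9 ≡ 46·5: 46·5 = 230 ≡ 34. So 5^9 ≡ 34 (mod 49).
So g(3) = g(5) = 34 while 3 ≠ 5, thus g is not injective.
A non-injective map from the 49-element set ℤ_{49} to itself takes at most 48 distinct values, so it cannot be surjective. Thus g is not surjective.
Since g is not surjective, we determine |image(g)|. Computing x^9 mod 49 for each x (by repeated squaring, reducing mod 49 at every step), the values g(0), g(1), …, g(48) are: 0, 1, 22, 34, 43, 34, 13, 0, 15, 29, 13, 22, 41, 27, 0, 29, 36, 41, 1, 48, 41, 0, 43, 43, 20, 29, 6, 6, 0, 8, 1, 48, 8, 13, 20, 0, 22, 8, 27, 36, 20, 34, 0, 36, 15, 6, 15, 27, 48.
The distinct values are {0, 1, 6, 8, 13, 15, 20, 22, 27, 29, 34, 36, 41, 43, 48}; there are 15 of them.

15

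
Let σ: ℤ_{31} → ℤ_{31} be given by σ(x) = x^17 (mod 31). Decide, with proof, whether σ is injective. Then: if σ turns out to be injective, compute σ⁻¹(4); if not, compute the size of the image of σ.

Since 31 is prime, the nonzero elements of ℤ_{31} form a cyclic group of order 30.
As gcd(17, 30) = 1, raising to the 17th power is a bijection on this group: if u^17 ≡ v^17 then (uv^{−1})^17 = 1, and the only element of order dividing gcd(17, 30) = 1 is 1, so u = v.
With σ(0) = 0 this makes σ injective on all of ℤ_{31}, hence bijective (finite equal-size domain and codomain). In particular σ is injective.
Since σ is injective, we find the preimage of 4. The inverse of x ↦ x^17 on (ℤ_{31})^× is x ↦ x^23, because 17·23 = 391 = 13·30 + 1 ≡ 1 (mod 30) and x^{30} = 1 for x ≠ 0 (Fermat). So σ⁻¹(4) = 4^23 mod 31.
Repeated squaring mod 31: 4^1 ≡ 4, 4^2 ≡ 4² = 16, 4^4 ≡ 16² = 256 ≡ 8, 4^8 ≡ 8² = 64 ≡ 2, 4^16 ≡ 2² = 4. Since 23 = 16 + 4 + 2 + 1, 4^23 ≡ 4·8·16·4: 4·8 = 32 ≡ 1, then 1·16 = 16, then 16·4 = 64 ≡ 2. So 4^23 ≡ 2 (mod 31).
Hence σ⁻¹(4) = 2.

2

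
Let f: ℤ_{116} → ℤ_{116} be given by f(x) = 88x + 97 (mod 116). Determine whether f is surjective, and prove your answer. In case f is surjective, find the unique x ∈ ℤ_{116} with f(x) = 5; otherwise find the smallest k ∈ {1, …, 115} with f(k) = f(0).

29

Since gcd(88, 116) = 4, we have 88x ≡ 0 (mod 4) for all x, so f(x) ≡ 1 (mod 4).
But 0 ≢ 1 (mod 4), so 0 ∈ ℤ_{116} has no preimage. So f is not surjective.
Since f is not surjective, we find the least positive k with f(k) = f(0): this means 88k ≡ 0 (mod 116), i.e. 116 ∣ 88k. Since gcd(88, 116) = 4, dividing through by 4 this holds exactly when 29 ∣ 22k, and as gcd(22, 29) = 1, exactly when 29 ∣ k.
The smallest positive such k is 29.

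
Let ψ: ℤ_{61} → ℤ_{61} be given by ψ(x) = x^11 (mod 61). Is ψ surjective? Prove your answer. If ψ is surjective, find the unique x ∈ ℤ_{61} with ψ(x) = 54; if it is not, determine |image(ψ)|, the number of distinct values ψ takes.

Since 61 is prime, the nonzero elements of ℤ_{61} form a cyclic group of order 60.
As gcd(11, 60) = 1, raising to the 11th power is a bijection on this group: if x_1^11 ≡ x_2^11 then (x_1x_2^{−1})^11 = 1, and the only element of order dividing gcd(11, 60) = 1 is 1, so x_1 = x_2.
With ψ(0) = 0 this makes ψ injective on all of ℤ_{61}, hence bijective (finite equal-size domain and codomain). In particular ψ is surjective.
Since ψ is surjective, we find the preimage of 54. The inverse of x ↦ x^11 on (ℤ_{61})^× is x ↦ x^11, because 11·11 = 121 = 2·60 + 1 ≡ 1 (mod 60) and x^{60} = 1 for x ≠ 0 (Fermat). So ψ⁻¹(54) = 54^11 mod 61.
Repeated squaring mod 61: 54^1 ≡ 54, 54^2 ≡ 54² = 2916 ≡ 49, 54^4 ≡ 49² = 2401 ≡ 22, 54^8 ≡ 22² = 484 ≡ 57. Since 11 = 8 + 2 + 1, 54^11 ≡ 57·49·54: 57·49 = 2793 ≡ 48, then 48·54 = 2592 ≡ 30. So 54^11 ≡ 30 (mod 61).
Hence ψ⁻¹(54) = 30.

30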